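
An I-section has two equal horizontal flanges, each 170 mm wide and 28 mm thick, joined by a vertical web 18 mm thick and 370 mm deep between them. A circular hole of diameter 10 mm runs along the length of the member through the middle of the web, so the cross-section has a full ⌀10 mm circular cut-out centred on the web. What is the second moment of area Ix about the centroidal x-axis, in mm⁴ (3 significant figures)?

Treat the section as a set of non-overlapping primitives; coordinates are from the bounding-box lower-left.
Bottom flange: 170 × 28, A = 4 760 mm², y = 14 mm, Ī = 310 987 mm⁴.
Web: 18 × 370, A = 6 660 mm², y = 213 mm, Ī = 75 979 500 mm⁴.
Top flange: 170 × 28, A = 4 760 mm², y = 412 mm, Ī = 310 987 mm⁴.
Hole (subtracted): ⌀10, A = 78.54 mm², y = 213 mm, Ī = 490.87 mm⁴.
By symmetry the centroid is at mid-height, ȳ = 213 mm.
Transfer each piece to the centroidal x-axis using Ī + A·d² with d = y − 213:
  bottom flange: d = -199 mm → contributes +188 811 747 mm⁴
  web: d = 0 mm → contributes +75 979 500 mm⁴
  top flange: d = 199 mm → contributes +188 811 747 mm⁴
  hole: d = 0 mm → contributes −490.87 mm⁴
Total I = 453 602 502 mm⁴.

Ix ≈ 4.54 × 10⁸ mm⁴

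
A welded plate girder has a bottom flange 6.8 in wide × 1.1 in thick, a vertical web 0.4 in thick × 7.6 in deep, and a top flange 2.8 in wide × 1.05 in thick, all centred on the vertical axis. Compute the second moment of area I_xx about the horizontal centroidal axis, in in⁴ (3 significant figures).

Split into non-overlapping primitives; take the origin at the lower-left of the bounding box.
Bottom plate: 6.8 × 1.1, A = 7.48 in², y = 0.55 in, Ī = 0.75423 in⁴.
Web plate: 0.4 × 7.6, A = 3.04 in², y = 4.9 in, Ī = 14.633 in⁴.
Top plate: 2.8 × 1.05, A = 2.94 in², y = 9.225 in, Ī = 0.27011 in⁴.
Centroid: ȳ = ΣA·y / ΣA = 3.4273 in.
Transfer each piece to the horizontal centroidal axis using Ī + A·d² with d = y − 3.4273:
  bottom plate: d = -2.8773 in → contributes +62.68 in⁴
  web plate: d = 1.4727 in → contributes +21.226 in⁴
  top plate: d = 5.7977 in → contributes +99.093 in⁴
Total I = 183 in⁴.

I_xx ≈ 183 in⁴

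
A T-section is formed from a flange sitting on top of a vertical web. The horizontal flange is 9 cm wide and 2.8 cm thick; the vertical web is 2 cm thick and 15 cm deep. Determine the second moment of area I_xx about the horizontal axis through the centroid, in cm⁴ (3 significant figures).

I_xx ≈ 1660 cm⁴

Break the section into simple shapes (no overlaps), measuring from the bottom-left corner of the bounding box.
Flange: 9 × 2.8, A = 25.2 cm², y = 16.4 cm, Ī = 16.464 cm⁴.
Web: 2 × 15, A = 30 cm², y = 7.5 cm, Ī = 562.5 cm⁴.
Centroid: ȳ = ΣA·y / ΣA = 11.563 cm.
Transfer each piece to the horizontal axis through the centroid using Ī + A·d² with d = y − 11.563:
  flange: d = 4.837 cm → contributes +606.05 cm⁴
  web: d = -4.063 cm → contributes +1057.7 cm⁴
Total I = 1663.8 cm⁴.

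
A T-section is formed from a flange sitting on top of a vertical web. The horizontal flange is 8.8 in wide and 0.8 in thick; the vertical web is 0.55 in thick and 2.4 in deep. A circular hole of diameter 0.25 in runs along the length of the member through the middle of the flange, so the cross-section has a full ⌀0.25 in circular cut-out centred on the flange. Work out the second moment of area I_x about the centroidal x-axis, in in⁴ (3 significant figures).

Break the section into simple shapes (no overlaps), measuring from the bottom-left corner of the bounding box.
Flange: 8.8 × 0.8, A = 7.04 in², y = 2.8 in, Ī = 0.37547 in⁴.
Web: 0.55 × 2.4, A = 1.32 in², y = 1.2 in, Ī = 0.6336 in⁴.
Hole (subtracted): ⌀0.25, A = 0.049087 in², y = 2.8 in, Ī = 0.00019175 in⁴.
Centroid: ȳ = ΣA·y / ΣA = 2.5459 in.
Transfer each piece to the centroidal x-axis using Ī + A·d² with d = y − 2.5459:
  flange: d = 0.25412 in → contributes +0.8301 in⁴
  web: d = -1.3459 in → contributes +3.0246 in⁴
  hole: d = 0.25412 in → contributes −0.0033618 in⁴
Total I = 3.8514 in⁴.

I_x ≈ 3.85 in⁴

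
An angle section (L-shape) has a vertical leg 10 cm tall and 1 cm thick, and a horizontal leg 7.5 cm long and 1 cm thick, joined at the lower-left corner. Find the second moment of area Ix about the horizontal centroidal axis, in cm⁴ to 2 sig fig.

Split into non-overlapping primitives; take the origin at the lower-left of the bounding box.
Vertical leg: 1 × 10, A = 10 cm², y = 5 cm, Ī = 83.33 cm⁴.
Horizontal leg (remainder): 6.5 × 1, A = 6.5 cm², y = 0.5 cm, Ī = 0.5417 cm⁴.
Centroid: ȳ = ΣA·y / ΣA = 3.227 cm.
Transfer each piece to the horizontal centroidal axis using Ī + A·d² with d = y − 3.227:
  vertical leg: d = 1.773 cm → contributes +114.8 cm⁴
  horizontal leg (remainder): d = -2.727 cm → contributes +48.89 cm⁴
Total I = 163.6 cm⁴.

Ix ≈ 160 cm⁴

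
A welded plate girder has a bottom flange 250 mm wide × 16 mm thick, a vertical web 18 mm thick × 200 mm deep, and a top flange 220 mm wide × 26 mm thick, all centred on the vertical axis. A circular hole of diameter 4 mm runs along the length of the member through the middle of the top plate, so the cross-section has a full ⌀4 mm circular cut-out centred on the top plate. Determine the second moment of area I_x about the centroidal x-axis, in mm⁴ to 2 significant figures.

I_x ≈ 1.3 × 10⁸ mm⁴

Decompose the section into non-overlapping parts with the origin at the bottom-left of its bounding rectangle.
Bottom plate: 250 × 16, A = 4 000 mm², y = 8 mm, Ī = 85 333 mm⁴.
Web plate: 18 × 200, A = 3 600 mm², y = 116 mm, Ī = 12 000 000 mm⁴.
Top plate: 220 × 26, A = 5 720 mm², y = 229 mm, Ī = 322 227 mm⁴.
Hole (subtracted): ⌀4, A = 12.57 mm², y = 229 mm, Ī = 12.57 mm⁴.
Centroid: ȳ = ΣA·y / ΣA = 132 mm.
Transfer each piece to the centroidal x-axis using Ī + A·d² with d = y − 132:
  bottom plate: d = -124 mm → contributes +61 590 903 mm⁴
  web plate: d = -16 mm → contributes +12 921 782 mm⁴
  top plate: d = 97 mm → contributes +54 139 950 mm⁴
  hole: d = 97 mm → contributes −118 246 mm⁴
Total I = 128 534 390 mm⁴.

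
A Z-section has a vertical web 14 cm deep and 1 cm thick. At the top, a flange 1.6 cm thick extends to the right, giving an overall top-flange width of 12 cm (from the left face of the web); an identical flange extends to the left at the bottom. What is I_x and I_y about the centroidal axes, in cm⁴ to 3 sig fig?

I_x ≈ 1590 cm⁴, I_y ≈ 1620 cm⁴

Treat the section as a set of non-overlapping primitives; coordinates are from the bounding-box lower-left.
Web: 1 × 14, A = 14 cm², y = 7 cm, Ī = 228.67 cm⁴.
Top flange (beyond web): 11 × 1.6, A = 17.6 cm², y = 13.2 cm, Ī = 3.7547 cm⁴.
Bottom flange (beyond web): 11 × 1.6, A = 17.6 cm², y = 0.8 cm, Ī = 3.7547 cm⁴.
Centroid: ȳ = ΣA·y / ΣA = 7 cm.
Transfer each piece to the centroidal x-axis using Ī + A·d² with d = y − 7:
  web: d = 0 cm → contributes +228.67 cm⁴
  top flange (beyond web): d = 6.2 cm → contributes +680.3 cm⁴
  bottom flange (beyond web): d = -6.2 cm → contributes +680.3 cm⁴
Total I = 1589.3 cm⁴.
For the y-axis: x̄ = 11.5 cm.
Repeating about the centroidal y-axis gives I_y = 1623.3 cm⁴.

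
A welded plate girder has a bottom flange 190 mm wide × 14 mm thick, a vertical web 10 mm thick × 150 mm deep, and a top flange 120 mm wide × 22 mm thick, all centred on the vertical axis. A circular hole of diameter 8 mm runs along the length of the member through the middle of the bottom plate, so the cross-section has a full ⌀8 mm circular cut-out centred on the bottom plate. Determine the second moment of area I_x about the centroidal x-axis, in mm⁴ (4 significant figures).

I_x ≈ 4.001 × 10⁷ mm⁴

Break the section into simple shapes (no overlaps), measuring from the bottom-left corner of the bounding box.
Bottom plate: 190 × 14, A = 2 660 mm², y = 7 mm, Ī = 43446.7 mm⁴.
Web plate: 10 × 150, A = 1 500 mm², y = 89 mm, Ī = 2 812 500 mm⁴.
Top plate: 120 × 22, A = 2 640 mm², y = 175 mm, Ī = 106 480 mm⁴.
Hole (subtracted): ⌀8, A = 50.2655 mm², y = 7 mm, Ī = 201.062 mm⁴.
Centroid: ȳ = ΣA·y / ΣA = 90.9322 mm.
Transfer each piece to the centroidal x-axis using Ī + A·d² with d = y − 90.9322:
  bottom plate: d = -83.9322 mm → contributes +18 782 116 mm⁴
  web plate: d = -1.93219 mm → contributes +2 818 100 mm⁴
  top plate: d = 84.0678 mm → contributes +18 764 407 mm⁴
  hole: d = -83.9322 mm → contributes −354 302 mm⁴
Total I = 40 010 321 mm⁴.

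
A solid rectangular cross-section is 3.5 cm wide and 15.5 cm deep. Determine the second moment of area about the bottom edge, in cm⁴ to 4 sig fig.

The section: 3.5 × 15.5, A = 54.25 cm², y = 7.75 cm, Ī = 1086.13 cm⁴.
Transfer it to a horizontal axis along the bottom face using Ī + A·d² with d = y − 0:
  the section: d = 7.75 cm → contributes +4344.52 cm⁴
Total I = 4344.52 cm⁴.

I_base ≈ 4345 cm⁴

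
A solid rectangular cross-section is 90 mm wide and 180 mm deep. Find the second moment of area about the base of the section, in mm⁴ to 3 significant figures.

The section: 90 × 180, A = 16 200 mm², y = 90 mm, Ī = 43 740 000 mm⁴.
Transfer it to the bottom edge using Ī + A·d² with d = y − 0:
  the section: d = 90 mm → contributes +174 960 000 mm⁴
Total I = 174 960 000 mm⁴.

I_base ≈ 1.75 × 10⁸ mm⁴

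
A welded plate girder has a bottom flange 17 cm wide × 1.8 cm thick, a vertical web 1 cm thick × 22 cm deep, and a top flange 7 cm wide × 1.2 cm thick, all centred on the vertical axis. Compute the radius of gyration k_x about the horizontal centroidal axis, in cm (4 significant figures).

k_x ≈ 9.228 cm

Treat the section as a set of non-overlapping primitives; coordinates are from the bounding-box lower-left.
Bottom plate: 17 × 1.8, A = 30.6 cm², y = 0.9 cm, Ī = 8.262 cm⁴.
Web plate: 1 × 22, A = 22 cm², y = 12.8 cm, Ī = 887.333 cm⁴.
Top plate: 7 × 1.2, A = 8.4 cm², y = 24.4 cm, Ī = 1.008 cm⁴.
Centroid: ȳ = ΣA·y / ΣA = 8.42787 cm.
Transfer each piece to the horizontal centroidal axis using Ī + A·d² with d = y − 8.42787:
  bottom plate: d = -7.52787 cm → contributes +1742.33 cm⁴
  web plate: d = 4.37213 cm → contributes +1307.88 cm⁴
  top plate: d = 15.9721 cm → contributes +2143.92 cm⁴
Total I = 5194.13 cm⁴.
Radius of gyration: k = √(I/A) = √(5194.13 / 61) = 9.22765 cm.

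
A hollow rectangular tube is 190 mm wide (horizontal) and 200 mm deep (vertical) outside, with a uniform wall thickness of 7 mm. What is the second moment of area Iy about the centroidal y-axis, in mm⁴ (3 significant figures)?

Iy ≈ 2.98 × 10⁷ mm⁴

Treat the section as a set of non-overlapping primitives; coordinates are from the bounding-box lower-left.
Outer rectangle: 190 × 200, A = 38 000 mm², x = 95 mm, Ī = 114 316 667 mm⁴.
Inner void (subtracted): 176 × 186, A = 32 736 mm², x = 95 mm, Ī = 84 502 528 mm⁴.
By symmetry the centroid is at mid-width, x̄ = 95 mm.
All pieces are centred on the centroidal y-axis, so I = ΣĪ (holes subtracted) = 29 814 139 mm⁴.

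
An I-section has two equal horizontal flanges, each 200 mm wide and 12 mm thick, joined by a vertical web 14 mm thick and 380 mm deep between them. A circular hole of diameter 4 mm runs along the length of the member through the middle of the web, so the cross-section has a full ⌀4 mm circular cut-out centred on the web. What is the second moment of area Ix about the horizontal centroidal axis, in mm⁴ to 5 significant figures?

Ix ≈ 2.4847 × 10⁸ mm⁴

Break the section into simple shapes (no overlaps), measuring from the bottom-left corner of the bounding box.
Bottom flange: 200 × 12, A = 2 400 mm², y = 6 mm, Ī = 28 800 mm⁴.
Web: 14 × 380, A = 5 320 mm², y = 202 mm, Ī = 64 017 333 mm⁴.
Top flange: 200 × 12, A = 2 400 mm², y = 398 mm, Ī = 28 800 mm⁴.
Hole (subtracted): ⌀4, A = 12.56637 mm², y = 202 mm, Ī = 12.56637 mm⁴.
By symmetry the centroid is at mid-height, ȳ = 202 mm.
Transfer each piece to the horizontal centroidal axis using Ī + A·d² with d = y − 202:
  bottom flange: d = -196 mm → contributes +92 227 200 mm⁴
  web: d = 0 mm → contributes +64 017 333 mm⁴
  top flange: d = 196 mm → contributes +92 227 200 mm⁴
  hole: d = 0 mm → contributes −12.56637 mm⁴
Total I = 248 471 721 mm⁴.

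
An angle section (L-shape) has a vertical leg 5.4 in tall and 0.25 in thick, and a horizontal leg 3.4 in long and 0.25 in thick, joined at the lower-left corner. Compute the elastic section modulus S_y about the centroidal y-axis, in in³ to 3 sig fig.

S_y ≈ 0.791 in³

Break the section into simple shapes (no overlaps), measuring from the bottom-left corner of the bounding box.
Vertical leg: 0.25 × 5.4, A = 1.35 in², x = 0.125 in, Ī = 0.0070313 in⁴.
Horizontal leg (remainder): 3.15 × 0.25, A = 0.7875 in², x = 1.825 in, Ī = 0.65116 in⁴.
Centroid: x̄ = ΣA·x / ΣA = 0.75132 in.
Transfer each piece to the centroidal y-axis using Ī + A·d² with d = x − 0.75132:
  vertical leg: d = -0.62632 in → contributes +0.5366 in⁴
  horizontal leg (remainder): d = 1.0737 in → contributes +1.559 in⁴
Total I = 2.0956 in⁴.
Extreme fibre distance c = 2.6487 in; S = I/c = 0.79118 in³.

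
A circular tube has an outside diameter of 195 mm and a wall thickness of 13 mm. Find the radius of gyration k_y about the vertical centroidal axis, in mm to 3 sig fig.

k_y ≈ 64.5 mm

Treat the section as a set of non-overlapping primitives; coordinates are from the bounding-box lower-left.
Outer circle: ⌀195, A = 29 865 mm², x = 97.5 mm, Ī = 70 975 481 mm⁴.
Bore (subtracted): ⌀169, A = 22 432 mm², x = 97.5 mm, Ī = 40 042 088 mm⁴.
By symmetry the centroid is at mid-width, x̄ = 97.5 mm.
All pieces are centred on the vertical centroidal axis, so I = ΣĪ (holes subtracted) = 30 933 393 mm⁴.
Radius of gyration: k = √(I/A) = √(30 933 393 / 7 433) = 64.511 mm.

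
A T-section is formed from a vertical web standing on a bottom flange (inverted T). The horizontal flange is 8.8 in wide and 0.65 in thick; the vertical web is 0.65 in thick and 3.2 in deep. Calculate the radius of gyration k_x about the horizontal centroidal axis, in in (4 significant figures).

Break the section into simple shapes (no overlaps), measuring from the bottom-left corner of the bounding box.
Flange: 8.8 × 0.65, A = 5.72 in², y = 0.325 in, Ī = 0.201392 in⁴.
Web: 0.65 × 3.2, A = 2.08 in², y = 2.25 in, Ī = 1.77493 in⁴.
Centroid: ȳ = ΣA·y / ΣA = 0.838333 in.
Transfer each piece to the horizontal centroidal axis using Ī + A·d² with d = y − 0.838333:
  flange: d = -0.513333 in → contributes +1.70868 in⁴
  web: d = 1.41167 in → contributes +5.91996 in⁴
Total I = 7.62864 in⁴.
Radius of gyration: k = √(I/A) = √(7.62864 / 7.8) = 0.988954 in.

k_x ≈ 0.9890 in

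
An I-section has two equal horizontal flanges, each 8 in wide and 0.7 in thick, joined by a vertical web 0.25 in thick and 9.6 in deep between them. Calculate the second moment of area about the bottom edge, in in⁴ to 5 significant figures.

I_base ≈ 727.34 in⁴

Break the section into simple shapes (no overlaps), measuring from the bottom-left corner of the bounding box.
Bottom flange: 8 × 0.7, A = 5.6 in², y = 0.35 in, Ī = 0.2286667 in⁴.
Web: 0.25 × 9.6, A = 2.4 in², y = 5.5 in, Ī = 18.432 in⁴.
Top flange: 8 × 0.7, A = 5.6 in², y = 10.65 in, Ī = 0.2286667 in⁴.
Transfer each piece to a horizontal axis along the bottom face using Ī + A·d² with d = y − 0:
  bottom flange: d = 0.35 in → contributes +0.9146667 in⁴
  web: d = 5.5 in → contributes +91.032 in⁴
  top flange: d = 10.65 in → contributes +635.3947 in⁴
Total I = 727.3413 in⁴.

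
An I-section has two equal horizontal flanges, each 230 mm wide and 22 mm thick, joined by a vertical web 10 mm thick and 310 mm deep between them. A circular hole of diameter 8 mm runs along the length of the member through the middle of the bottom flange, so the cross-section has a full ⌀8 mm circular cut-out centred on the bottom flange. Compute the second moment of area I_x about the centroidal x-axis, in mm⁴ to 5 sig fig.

I_x ≈ 3.0271 × 10⁸ mm⁴

Decompose the section into non-overlapping parts with the origin at the bottom-left of its bounding rectangle.
Bottom flange: 230 × 22, A = 5 060 mm², y = 11 mm, Ī = 204086.7 mm⁴.
Web: 10 × 310, A = 3 100 mm², y = 177 mm, Ī = 24 825 833 mm⁴.
Top flange: 230 × 22, A = 5 060 mm², y = 343 mm, Ī = 204086.7 mm⁴.
Hole (subtracted): ⌀8, A = 50.26548 mm², y = 11 mm, Ī = 201.0619 mm⁴.
Centroid: ȳ = ΣA·y / ΣA = 177.6336 mm.
Transfer each piece to the centroidal x-axis using Ī + A·d² with d = y − 177.6336:
  bottom flange: d = -166.6336 mm → contributes +140 703 840 mm⁴
  web: d = -0.6335792 mm → contributes +24 827 078 mm⁴
  top flange: d = 165.3664 mm → contributes +138 575 115 mm⁴
  hole: d = -166.6336 mm → contributes −1 395 910 mm⁴
Total I = 302 710 123 mm⁴.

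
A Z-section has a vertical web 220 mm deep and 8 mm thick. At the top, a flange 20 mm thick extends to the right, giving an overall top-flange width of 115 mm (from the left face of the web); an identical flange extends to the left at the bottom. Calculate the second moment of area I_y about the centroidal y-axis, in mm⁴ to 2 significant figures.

I_y ≈ 1.8 × 10⁷ mm⁴

Break the section into simple shapes (no overlaps), measuring from the bottom-left corner of the bounding box.
Web: 8 × 220, A = 1 760 mm², x = 111 mm, Ī = 9 387 mm⁴.
Top flange (beyond web): 107 × 20, A = 2 140 mm², x = 168.5 mm, Ī = 2 041 738 mm⁴.
Bottom flange (beyond web): 107 × 20, A = 2 140 mm², x = 53.5 mm, Ī = 2 041 738 mm⁴.
Centroid: x̄ = ΣA·x / ΣA = 111 mm.
Transfer each piece to the centroidal y-axis using Ī + A·d² with d = x − 111:
  web: d = 0 mm → contributes +9 387 mm⁴
  top flange (beyond web): d = 57.5 mm → contributes +9 117 113 mm⁴
  bottom flange (beyond web): d = -57.5 mm → contributes +9 117 113 mm⁴
Total I = 18 243 613 mm⁴.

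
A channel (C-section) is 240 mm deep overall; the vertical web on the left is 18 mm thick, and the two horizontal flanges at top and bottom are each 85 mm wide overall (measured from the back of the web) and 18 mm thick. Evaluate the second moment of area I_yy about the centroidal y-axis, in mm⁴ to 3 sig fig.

Break the section into simple shapes (no overlaps), measuring from the bottom-left corner of the bounding box.
Web: 18 × 240, A = 4 320 mm², x = 9 mm, Ī = 116 640 mm⁴.
Top flange (beyond web): 67 × 18, A = 1 206 mm², x = 51.5 mm, Ī = 451 145 mm⁴.
Bottom flange (beyond web): 67 × 18, A = 1 206 mm², x = 51.5 mm, Ī = 451 145 mm⁴.
Centroid: x̄ = ΣA·x / ΣA = 24.227 mm.
Transfer each piece to the centroidal y-axis using Ī + A·d² with d = x − 24.227:
  web: d = -15.227 mm → contributes +1 118 318 mm⁴
  top flange (beyond web): d = 27.273 mm → contributes +1 348 169 mm⁴
  bottom flange (beyond web): d = 27.273 mm → contributes +1 348 169 mm⁴
Total I = 3 814 656 mm⁴.

I_yy ≈ 3.81 × 10⁶ mm⁴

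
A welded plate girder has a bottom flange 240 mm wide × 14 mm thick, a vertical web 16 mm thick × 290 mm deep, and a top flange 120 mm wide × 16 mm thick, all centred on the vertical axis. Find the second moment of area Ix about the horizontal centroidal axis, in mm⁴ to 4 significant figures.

Treat the section as a set of non-overlapping primitives; coordinates are from the bounding-box lower-left.
Bottom plate: 240 × 14, A = 3 360 mm², y = 7 mm, Ī = 54 880 mm⁴.
Web plate: 16 × 290, A = 4 640 mm², y = 159 mm, Ī = 32 518 667 mm⁴.
Top plate: 120 × 16, A = 1 920 mm², y = 312 mm, Ī = 40 960 mm⁴.
Centroid: ȳ = ΣA·y / ΣA = 137.129 mm.
Transfer each piece to the horizontal centroidal axis using Ī + A·d² with d = y − 137.129:
  bottom plate: d = -130.129 mm → contributes +56 951 659 mm⁴
  web plate: d = 21.871 mm → contributes +34 738 161 mm⁴
  top plate: d = 174.871 mm → contributes +58 754 282 mm⁴
Total I = 150 444 102 mm⁴.

Ix ≈ 1.504 × 10⁸ mm⁴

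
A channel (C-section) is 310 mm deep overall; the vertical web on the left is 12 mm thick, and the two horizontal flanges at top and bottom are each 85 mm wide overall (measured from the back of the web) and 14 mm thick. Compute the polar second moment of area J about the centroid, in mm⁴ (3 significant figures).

Decompose the section into non-overlapping parts with the origin at the bottom-left of its bounding rectangle.
Web: 12 × 310, A = 3 720 mm², y = 155 mm, Ī = 29 791 000 mm⁴.
Top flange (beyond web): 73 × 14, A = 1 022 mm², y = 303 mm, Ī = 16 693 mm⁴.
Bottom flange (beyond web): 73 × 14, A = 1 022 mm², y = 7 mm, Ī = 16 693 mm⁴.
By symmetry the centroid is at mid-height, ȳ = 155 mm.
Transfer each piece to the centroidal x-axis using Ī + A·d² with d = y − 155:
  web: d = 0 mm → contributes +29 791 000 mm⁴
  top flange (beyond web): d = 148 mm → contributes +22 402 581 mm⁴
  bottom flange (beyond web): d = -148 mm → contributes +22 402 581 mm⁴
Total I = 74 596 161 mm⁴.
For the y-axis: x̄ = 21.071 mm.
Repeating about the centroidal y-axis gives I_y = 3 335 092 mm⁴.
Polar second moment: J = I_x + I_y = 77 931 254 mm⁴.

J ≈ 7.79 × 10⁷ mm⁴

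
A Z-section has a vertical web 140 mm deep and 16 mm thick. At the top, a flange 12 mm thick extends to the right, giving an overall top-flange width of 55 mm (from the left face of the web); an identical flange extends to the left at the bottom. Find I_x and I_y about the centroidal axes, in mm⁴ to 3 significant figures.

I_x ≈ 7.50 × 10⁶ mm⁴, I_y ≈ 8.74 × 10⁵ mm⁴

Treat the section as a set of non-overlapping primitives; coordinates are from the bounding-box lower-left.
Web: 16 × 140, A = 2 240 mm², y = 70 mm, Ī = 3 658 667 mm⁴.
Top flange (beyond web): 39 × 12, A = 468 mm², y = 134 mm, Ī = 5 616 mm⁴.
Bottom flange (beyond web): 39 × 12, A = 468 mm², y = 6 mm, Ī = 5 616 mm⁴.
Centroid: ȳ = ΣA·y / ΣA = 70 mm.
Transfer each piece to the centroidal x-axis using Ī + A·d² with d = y − 70:
  web: d = 0 mm → contributes +3 658 667 mm⁴
  top flange (beyond web): d = 64 mm → contributes +1 922 544 mm⁴
  bottom flange (beyond web): d = -64 mm → contributes +1 922 544 mm⁴
Total I = 7 503 755 mm⁴.
For the y-axis: x̄ = 47 mm.
Repeating about the centroidal y-axis gives I_y = 874 275 mm⁴.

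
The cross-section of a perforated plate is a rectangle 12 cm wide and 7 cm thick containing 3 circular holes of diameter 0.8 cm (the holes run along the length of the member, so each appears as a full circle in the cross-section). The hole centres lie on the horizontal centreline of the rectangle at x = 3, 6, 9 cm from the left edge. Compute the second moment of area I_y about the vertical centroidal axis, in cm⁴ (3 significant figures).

Decompose the section into non-overlapping parts with the origin at the bottom-left of its bounding rectangle.
Plate: 12 × 7, A = 84 cm², x = 6 cm, Ī = 1 008 cm⁴.
Hole 1 (subtracted): ⌀0.8, A = 0.50265 cm², x = 3 cm, Ī = 0.020106 cm⁴.
Hole 2 (subtracted): ⌀0.8, A = 0.50265 cm², x = 6 cm, Ī = 0.020106 cm⁴.
Hole 3 (subtracted): ⌀0.8, A = 0.50265 cm², x = 9 cm, Ī = 0.020106 cm⁴.
By symmetry the centroid is at mid-width, x̄ = 6 cm.
Transfer each piece to the vertical centroidal axis using Ī + A·d² with d = x − 6:
  plate: d = 0 cm → contributes +1 008 cm⁴
  hole 1: d = -3 cm → contributes −4.544 cm⁴
  hole 2: d = 0 cm → contributes −0.020106 cm⁴
  hole 3: d = 3 cm → contributes −4.544 cm⁴
Total I = 998.89 cm⁴.

I_y ≈ 999 cm⁴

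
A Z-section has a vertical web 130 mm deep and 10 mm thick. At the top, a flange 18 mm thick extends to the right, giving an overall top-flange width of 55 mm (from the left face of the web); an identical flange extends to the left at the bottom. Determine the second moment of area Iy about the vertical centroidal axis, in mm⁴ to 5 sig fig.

Break the section into simple shapes (no overlaps), measuring from the bottom-left corner of the bounding box.
Web: 10 × 130, A = 1 300 mm², x = 50 mm, Ī = 10833.33 mm⁴.
Top flange (beyond web): 45 × 18, A = 810 mm², x = 77.5 mm, Ī = 136687.5 mm⁴.
Bottom flange (beyond web): 45 × 18, A = 810 mm², x = 22.5 mm, Ī = 136687.5 mm⁴.
Centroid: x̄ = ΣA·x / ΣA = 50 mm.
Transfer each piece to the vertical centroidal axis using Ī + A·d² with d = x − 50:
  web: d = 0 mm → contributes +10833.33 mm⁴
  top flange (beyond web): d = 27.5 mm → contributes +749 250 mm⁴
  bottom flange (beyond web): d = -27.5 mm → contributes +749 250 mm⁴
Total I = 1 509 333 mm⁴.

Iy ≈ 1.5093 × 10⁶ mm⁴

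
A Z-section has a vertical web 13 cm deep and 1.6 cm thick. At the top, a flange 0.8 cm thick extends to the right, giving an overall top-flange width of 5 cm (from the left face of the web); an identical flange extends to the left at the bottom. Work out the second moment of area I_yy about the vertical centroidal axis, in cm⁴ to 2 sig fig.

I_yy ≈ 44 cm⁴

Break the section into simple shapes (no overlaps), measuring from the bottom-left corner of the bounding box.
Web: 1.6 × 13, A = 20.8 cm², x = 4.2 cm, Ī = 4.437 cm⁴.
Top flange (beyond web): 3.4 × 0.8, A = 2.72 cm², x = 6.7 cm, Ī = 2.62 cm⁴.
Bottom flange (beyond web): 3.4 × 0.8, A = 2.72 cm², x = 1.7 cm, Ī = 2.62 cm⁴.
Centroid: x̄ = ΣA·x / ΣA = 4.2 cm.
Transfer each piece to the vertical centroidal axis using Ī + A·d² with d = x − 4.2:
  web: d = 0 cm → contributes +4.437 cm⁴
  top flange (beyond web): d = 2.5 cm → contributes +19.62 cm⁴
  bottom flange (beyond web): d = -2.5 cm → contributes +19.62 cm⁴
Total I = 43.68 cm⁴.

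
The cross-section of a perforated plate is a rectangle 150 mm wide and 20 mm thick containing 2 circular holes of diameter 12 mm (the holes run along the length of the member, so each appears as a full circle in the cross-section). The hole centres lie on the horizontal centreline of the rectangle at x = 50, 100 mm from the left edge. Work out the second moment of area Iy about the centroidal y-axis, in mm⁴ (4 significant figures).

Iy ≈ 5.482 × 10⁶ mm⁴

Decompose the section into non-overlapping parts with the origin at the bottom-left of its bounding rectangle.
Plate: 150 × 20, A = 3 000 mm², x = 75 mm, Ī = 5 625 000 mm⁴.
Hole 1 (subtracted): ⌀12, A = 113.097 mm², x = 50 mm, Ī = 1017.88 mm⁴.
Hole 2 (subtracted): ⌀12, A = 113.097 mm², x = 100 mm, Ī = 1017.88 mm⁴.
By symmetry the centroid is at mid-width, x̄ = 75 mm.
Transfer each piece to the centroidal y-axis using Ī + A·d² with d = x − 75:
  plate: d = 0 mm → contributes +5 625 000 mm⁴
  hole 1: d = -25 mm → contributes −71703.7 mm⁴
  hole 2: d = 25 mm → contributes −71703.7 mm⁴
Total I = 5 481 593 mm⁴.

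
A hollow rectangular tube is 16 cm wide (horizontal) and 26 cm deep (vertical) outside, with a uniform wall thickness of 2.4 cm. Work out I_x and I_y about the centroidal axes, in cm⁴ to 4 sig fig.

Treat the section as a set of non-overlapping primitives; coordinates are from the bounding-box lower-left.
Outer rectangle: 16 × 26, A = 416 cm², y = 13 cm, Ī = 23434.7 cm⁴.
Inner void (subtracted): 11.2 × 21.2, A = 237.44 cm², y = 13 cm, Ī = 8892.92 cm⁴.
By symmetry the centroid is at mid-height, ȳ = 13 cm.
All pieces are centred on the centroidal x-axis, so I = ΣĪ (holes subtracted) = 14541.7 cm⁴.
Repeating about the centroidal y-axis gives I_y = 6392.63 cm⁴.

I_x ≈ 1.454 × 10⁴ cm⁴, I_y ≈ 6393 cm⁴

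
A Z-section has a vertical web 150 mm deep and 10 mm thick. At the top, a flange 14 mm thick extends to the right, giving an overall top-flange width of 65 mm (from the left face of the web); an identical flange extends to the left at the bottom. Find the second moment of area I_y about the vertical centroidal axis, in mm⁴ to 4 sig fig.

Break the section into simple shapes (no overlaps), measuring from the bottom-left corner of the bounding box.
Web: 10 × 150, A = 1 500 mm², x = 60 mm, Ī = 12 500 mm⁴.
Top flange (beyond web): 55 × 14, A = 770 mm², x = 92.5 mm, Ī = 194 104 mm⁴.
Bottom flange (beyond web): 55 × 14, A = 770 mm², x = 27.5 mm, Ī = 194 104 mm⁴.
Centroid: x̄ = ΣA·x / ΣA = 60 mm.
Transfer each piece to the vertical centroidal axis using Ī + A·d² with d = x − 60:
  web: d = 0 mm → contributes +12 500 mm⁴
  top flange (beyond web): d = 32.5 mm → contributes +1 007 417 mm⁴
  bottom flange (beyond web): d = -32.5 mm → contributes +1 007 417 mm⁴
Total I = 2 027 333 mm⁴.

I_y ≈ 2.027 × 10⁶ mm⁴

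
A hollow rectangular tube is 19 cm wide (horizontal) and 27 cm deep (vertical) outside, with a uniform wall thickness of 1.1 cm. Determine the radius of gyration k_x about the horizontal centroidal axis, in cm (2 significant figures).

k_x ≈ 10 cm

Break the section into simple shapes (no overlaps), measuring from the bottom-left corner of the bounding box.
Outer rectangle: 19 × 27, A = 513 cm², y = 13.5 cm, Ī = 31 165 cm⁴.
Inner void (subtracted): 16.8 × 24.8, A = 416.6 cm², y = 13.5 cm, Ī = 21 354 cm⁴.
By symmetry the centroid is at mid-height, ȳ = 13.5 cm.
All pieces are centred on the horizontal centroidal axis, so I = ΣĪ (holes subtracted) = 9 811 cm⁴.
Radius of gyration: k = √(I/A) = √(9 811 / 96.36) = 10.09 cm.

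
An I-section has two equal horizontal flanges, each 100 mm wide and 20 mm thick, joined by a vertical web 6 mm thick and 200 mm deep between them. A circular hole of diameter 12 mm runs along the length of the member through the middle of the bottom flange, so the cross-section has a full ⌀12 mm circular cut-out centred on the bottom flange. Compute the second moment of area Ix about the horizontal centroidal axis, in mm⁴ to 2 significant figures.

Ix ≈ 5.1 × 10⁷ mm⁴

Decompose the section into non-overlapping parts with the origin at the bottom-left of its bounding rectangle.
Bottom flange: 100 × 20, A = 2 000 mm², y = 10 mm, Ī = 66 667 mm⁴.
Web: 6 × 200, A = 1 200 mm², y = 120 mm, Ī = 4 000 000 mm⁴.
Top flange: 100 × 20, A = 2 000 mm², y = 230 mm, Ī = 66 667 mm⁴.
Hole (subtracted): ⌀12, A = 113.1 mm², y = 10 mm, Ī = 1 018 mm⁴.
Centroid: ȳ = ΣA·y / ΣA = 122.4 mm.
Transfer each piece to the horizontal centroidal axis using Ī + A·d² with d = y − 122.4:
  bottom flange: d = -112.4 mm → contributes +25 354 708 mm⁴
  web: d = -2.446 mm → contributes +4 007 177 mm⁴
  top flange: d = 107.6 mm → contributes +23 202 550 mm⁴
  hole: d = -112.4 mm → contributes −1 431 023 mm⁴
Total I = 51 133 412 mm⁴.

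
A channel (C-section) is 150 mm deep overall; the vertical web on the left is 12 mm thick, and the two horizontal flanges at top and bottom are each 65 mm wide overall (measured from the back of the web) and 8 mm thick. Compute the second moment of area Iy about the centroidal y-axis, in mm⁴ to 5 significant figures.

Iy ≈ 8.2896 × 10⁵ mm⁴

Break the section into simple shapes (no overlaps), measuring from the bottom-left corner of the bounding box.
Web: 12 × 150, A = 1 800 mm², x = 6 mm, Ī = 21 600 mm⁴.
Top flange (beyond web): 53 × 8, A = 424 mm², x = 38.5 mm, Ī = 99251.33 mm⁴.
Bottom flange (beyond web): 53 × 8, A = 424 mm², x = 38.5 mm, Ī = 99251.33 mm⁴.
Centroid: x̄ = ΣA·x / ΣA = 16.40785 mm.
Transfer each piece to the centroidal y-axis using Ī + A·d² with d = x − 16.40785:
  web: d = -10.40785 mm → contributes +216582.2 mm⁴
  top flange (beyond web): d = 22.09215 mm → contributes +306 190 mm⁴
  bottom flange (beyond web): d = 22.09215 mm → contributes +306 190 mm⁴
Total I = 828962.2 mm⁴.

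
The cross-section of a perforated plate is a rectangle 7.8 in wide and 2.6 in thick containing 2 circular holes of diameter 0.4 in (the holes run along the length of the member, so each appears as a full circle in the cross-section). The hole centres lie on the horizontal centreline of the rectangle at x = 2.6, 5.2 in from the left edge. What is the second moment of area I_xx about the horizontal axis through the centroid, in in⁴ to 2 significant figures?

I_xx ≈ 11 in⁴

Split into non-overlapping primitives; take the origin at the lower-left of the bounding box.
Plate: 7.8 × 2.6, A = 20.28 in², y = 1.3 in, Ī = 11.42 in⁴.
Hole 1 (subtracted): ⌀0.4, A = 0.1257 in², y = 1.3 in, Ī = 0.001257 in⁴.
Hole 2 (subtracted): ⌀0.4, A = 0.1257 in², y = 1.3 in, Ī = 0.001257 in⁴.
By symmetry the centroid is at mid-height, ȳ = 1.3 in.
All pieces are centred on the horizontal axis through the centroid, so I = ΣĪ (holes subtracted) = 11.42 in⁴.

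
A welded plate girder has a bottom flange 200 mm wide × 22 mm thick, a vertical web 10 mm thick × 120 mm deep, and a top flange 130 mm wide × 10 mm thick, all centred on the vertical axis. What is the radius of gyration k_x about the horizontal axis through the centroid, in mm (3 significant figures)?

k_x ≈ 56.2 mm

Break the section into simple shapes (no overlaps), measuring from the bottom-left corner of the bounding box.
Bottom plate: 200 × 22, A = 4 400 mm², y = 11 mm, Ī = 177 467 mm⁴.
Web plate: 10 × 120, A = 1 200 mm², y = 82 mm, Ī = 1 440 000 mm⁴.
Top plate: 130 × 10, A = 1 300 mm², y = 147 mm, Ī = 10 833 mm⁴.
Centroid: ȳ = ΣA·y / ΣA = 48.971 mm.
Transfer each piece to the horizontal axis through the centroid using Ī + A·d² with d = y − 48.971:
  bottom plate: d = -37.971 mm → contributes +6 521 378 mm⁴
  web plate: d = 33.029 mm → contributes +2 749 097 mm⁴
  top plate: d = 98.029 mm → contributes +12 503 420 mm⁴
Total I = 21 773 894 mm⁴.
Radius of gyration: k = √(I/A) = √(21 773 894 / 6 900) = 56.175 mm.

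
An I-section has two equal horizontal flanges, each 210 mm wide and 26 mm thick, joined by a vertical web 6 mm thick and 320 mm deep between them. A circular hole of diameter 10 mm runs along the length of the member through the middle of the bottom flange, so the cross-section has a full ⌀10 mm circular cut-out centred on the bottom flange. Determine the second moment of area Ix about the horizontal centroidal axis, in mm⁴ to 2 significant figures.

Break the section into simple shapes (no overlaps), measuring from the bottom-left corner of the bounding box.
Bottom flange: 210 × 26, A = 5 460 mm², y = 13 mm, Ī = 307 580 mm⁴.
Web: 6 × 320, A = 1 920 mm², y = 186 mm, Ī = 16 384 000 mm⁴.
Top flange: 210 × 26, A = 5 460 mm², y = 359 mm, Ī = 307 580 mm⁴.
Hole (subtracted): ⌀10, A = 78.54 mm², y = 13 mm, Ī = 490.9 mm⁴.
Centroid: ȳ = ΣA·y / ΣA = 187.1 mm.
Transfer each piece to the horizontal centroidal axis using Ī + A·d² with d = y − 187.1:
  bottom flange: d = -174.1 mm → contributes +165 737 537 mm⁴
  web: d = -1.065 mm → contributes +16 386 177 mm⁴
  top flange: d = 171.9 mm → contributes +161 714 682 mm⁴
  hole: d = -174.1 mm → contributes −2 380 132 mm⁴
Total I = 341 458 264 mm⁴.

Ix ≈ 3.4 × 10⁸ mm⁴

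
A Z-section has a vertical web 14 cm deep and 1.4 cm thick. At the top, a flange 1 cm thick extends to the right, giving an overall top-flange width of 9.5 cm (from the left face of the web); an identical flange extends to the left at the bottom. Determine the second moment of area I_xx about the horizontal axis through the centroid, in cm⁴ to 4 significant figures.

Treat the section as a set of non-overlapping primitives; coordinates are from the bounding-box lower-left.
Web: 1.4 × 14, A = 19.6 cm², y = 7 cm, Ī = 320.133 cm⁴.
Top flange (beyond web): 8.1 × 1, A = 8.1 cm², y = 13.5 cm, Ī = 0.675 cm⁴.
Bottom flange (beyond web): 8.1 × 1, A = 8.1 cm², y = 0.5 cm, Ī = 0.675 cm⁴.
Centroid: ȳ = ΣA·y / ΣA = 7 cm.
Transfer each piece to the horizontal axis through the centroid using Ī + A·d² with d = y − 7:
  web: d = 0 cm → contributes +320.133 cm⁴
  top flange (beyond web): d = 6.5 cm → contributes +342.9 cm⁴
  bottom flange (beyond web): d = -6.5 cm → contributes +342.9 cm⁴
Total I = 1005.93 cm⁴.

I_xx ≈ 1006 cm⁴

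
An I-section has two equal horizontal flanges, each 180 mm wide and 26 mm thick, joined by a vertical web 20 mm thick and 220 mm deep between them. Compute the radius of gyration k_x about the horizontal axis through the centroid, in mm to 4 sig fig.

k_x ≈ 107.8 mm

Decompose the section into non-overlapping parts with the origin at the bottom-left of its bounding rectangle.
Bottom flange: 180 × 26, A = 4 680 mm², y = 13 mm, Ī = 263 640 mm⁴.
Web: 20 × 220, A = 4 400 mm², y = 136 mm, Ī = 17 746 667 mm⁴.
Top flange: 180 × 26, A = 4 680 mm², y = 259 mm, Ī = 263 640 mm⁴.
By symmetry the centroid is at mid-height, ȳ = 136 mm.
Transfer each piece to the horizontal axis through the centroid using Ī + A·d² with d = y − 136:
  bottom flange: d = -123 mm → contributes +71 067 360 mm⁴
  web: d = 0 mm → contributes +17 746 667 mm⁴
  top flange: d = 123 mm → contributes +71 067 360 mm⁴
Total I = 159 881 387 mm⁴.
Radius of gyration: k = √(I/A) = √(159 881 387 / 13 760) = 107.793 mm.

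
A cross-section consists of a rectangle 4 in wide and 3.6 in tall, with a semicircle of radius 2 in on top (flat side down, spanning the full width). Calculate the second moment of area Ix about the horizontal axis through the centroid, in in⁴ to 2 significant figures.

Treat the section as a set of non-overlapping primitives; coordinates are from the bounding-box lower-left.
Rectangular body: 4 × 3.6, A = 14.4 in², y = 1.8 in, Ī = 15.55 in⁴.
Semicircular cap: semicircle r = 2, A = 6.283 in², y = 4.449 in, Ī = 1.756 in⁴.
Centroid: ȳ = ΣA·y / ΣA = 2.605 in.
Transfer each piece to the horizontal axis through the centroid using Ī + A·d² with d = y − 2.605:
  rectangular body: d = -0.8047 in → contributes +24.88 in⁴
  semicircular cap: d = 1.844 in → contributes +23.12 in⁴
Total I = 48 in⁴.

Ix ≈ 48 in⁴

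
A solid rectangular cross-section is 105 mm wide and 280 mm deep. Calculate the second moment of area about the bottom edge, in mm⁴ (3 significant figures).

The section: 105 × 280, A = 29 400 mm², y = 140 mm, Ī = 192 080 000 mm⁴.
Transfer it to the base of the section using Ī + A·d² with d = y − 0:
  the section: d = 140 mm → contributes +768 320 000 mm⁴
Total I = 768 320 000 mm⁴.

I_base ≈ 7.68 × 10⁸ mm⁴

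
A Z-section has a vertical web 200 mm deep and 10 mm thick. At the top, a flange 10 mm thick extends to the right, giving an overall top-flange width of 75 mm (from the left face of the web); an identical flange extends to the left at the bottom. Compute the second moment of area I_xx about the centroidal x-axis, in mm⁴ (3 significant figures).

I_xx ≈ 1.84 × 10⁷ mm⁴

Treat the section as a set of non-overlapping primitives; coordinates are from the bounding-box lower-left.
Web: 10 × 200, A = 2 000 mm², y = 100 mm, Ī = 6 666 667 mm⁴.
Top flange (beyond web): 65 × 10, A = 650 mm², y = 195 mm, Ī = 5416.7 mm⁴.
Bottom flange (beyond web): 65 × 10, A = 650 mm², y = 5 mm, Ī = 5416.7 mm⁴.
Centroid: ȳ = ΣA·y / ΣA = 100 mm.
Transfer each piece to the centroidal x-axis using Ī + A·d² with d = y − 100:
  web: d = 0 mm → contributes +6 666 667 mm⁴
  top flange (beyond web): d = 95 mm → contributes +5 871 667 mm⁴
  bottom flange (beyond web): d = -95 mm → contributes +5 871 667 mm⁴
Total I = 18 410 000 mm⁴.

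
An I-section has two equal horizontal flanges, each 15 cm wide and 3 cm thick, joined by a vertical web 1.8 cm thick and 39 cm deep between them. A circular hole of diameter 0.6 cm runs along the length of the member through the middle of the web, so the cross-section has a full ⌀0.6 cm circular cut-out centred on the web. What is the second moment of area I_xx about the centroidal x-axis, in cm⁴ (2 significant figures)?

Decompose the section into non-overlapping parts with the origin at the bottom-left of its bounding rectangle.
Bottom flange: 15 × 3, A = 45 cm², y = 1.5 cm, Ī = 33.75 cm⁴.
Web: 1.8 × 39, A = 70.2 cm², y = 22.5 cm, Ī = 8 898 cm⁴.
Top flange: 15 × 3, A = 45 cm², y = 43.5 cm, Ī = 33.75 cm⁴.
Hole (subtracted): ⌀0.6, A = 0.2827 cm², y = 22.5 cm, Ī = 0.006362 cm⁴.
By symmetry the centroid is at mid-height, ȳ = 22.5 cm.
Transfer each piece to the centroidal x-axis using Ī + A·d² with d = y − 22.5:
  bottom flange: d = -21 cm → contributes +19 879 cm⁴
  web: d = 0 cm → contributes +8 898 cm⁴
  top flange: d = 21 cm → contributes +19 879 cm⁴
  hole: d = 0 cm → contributes −0.006362 cm⁴
Total I = 48 655 cm⁴.

I_xx ≈ 4.9 × 10⁴ cm⁴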